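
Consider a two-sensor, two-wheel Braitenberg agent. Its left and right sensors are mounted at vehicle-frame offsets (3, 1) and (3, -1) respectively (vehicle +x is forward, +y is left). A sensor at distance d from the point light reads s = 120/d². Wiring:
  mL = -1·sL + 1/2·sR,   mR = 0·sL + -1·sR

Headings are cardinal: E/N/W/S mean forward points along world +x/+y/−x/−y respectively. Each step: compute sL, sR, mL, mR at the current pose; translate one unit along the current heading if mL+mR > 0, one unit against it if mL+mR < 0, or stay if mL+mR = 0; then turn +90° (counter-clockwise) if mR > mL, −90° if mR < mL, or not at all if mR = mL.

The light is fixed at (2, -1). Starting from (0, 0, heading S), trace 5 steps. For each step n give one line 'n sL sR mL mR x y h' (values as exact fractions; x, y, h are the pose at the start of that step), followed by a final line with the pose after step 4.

n=0: pose=(0,0,S); sL=24, sR=120/13; mL=-252/13, mR=-120/13; mL+mR=-372/13 → advance -1; mR−mL=132/13 → turn +1·90°
n=1: pose=(0,1,E); sL=12, sR=60; mL=18, mR=-60; mL+mR=-42 → advance -1; mR−mL=-78 → turn -1·90°
n=2: pose=(-1,1,S); sL=24, sR=120/17; mL=-348/17, mR=-120/17; mL+mR=-468/17 → advance -1; mR−mL=228/17 → turn +1·90°
n=3: pose=(-1,2,E); sL=15/2, sR=30; mL=15/2, mR=-30; mL+mR=-45/2 → advance -1; mR−mL=-75/2 → turn -1·90°
n=4: pose=(-2,2,S); sL=40/3, sR=24/5; mL=-164/15, mR=-24/5; mL+mR=-236/15 → advance -1; mR−mL=92/15 → turn +1·90°

0 24 120/13 -252/13 -120/13 0 0 S
1 12 60 18 -60 0 1 E
2 24 120/17 -348/17 -120/17 -1 1 S
3 15/2 30 15/2 -30 -1 2 E
4 40/3 24/5 -164/15 -24/5 -2 2 S
final -2 3 E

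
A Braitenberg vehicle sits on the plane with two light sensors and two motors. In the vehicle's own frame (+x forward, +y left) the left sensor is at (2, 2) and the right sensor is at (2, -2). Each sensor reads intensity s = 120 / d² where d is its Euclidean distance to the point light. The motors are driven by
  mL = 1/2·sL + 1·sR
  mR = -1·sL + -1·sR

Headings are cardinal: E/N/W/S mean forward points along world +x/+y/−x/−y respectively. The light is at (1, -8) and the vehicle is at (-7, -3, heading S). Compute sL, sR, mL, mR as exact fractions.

8/3 120/109 796/327 -1232/327

left sensor world pos  = (-5, -5); dL² = 45
right sensor world pos = (-9, -5); dR² = 109
sL = 120/45 = 8/3
sR = 120/109 = 120/109
mL = 1/2·sL + 1·sR = 796/327
mR = -1·sL + -1·sR = -1232/327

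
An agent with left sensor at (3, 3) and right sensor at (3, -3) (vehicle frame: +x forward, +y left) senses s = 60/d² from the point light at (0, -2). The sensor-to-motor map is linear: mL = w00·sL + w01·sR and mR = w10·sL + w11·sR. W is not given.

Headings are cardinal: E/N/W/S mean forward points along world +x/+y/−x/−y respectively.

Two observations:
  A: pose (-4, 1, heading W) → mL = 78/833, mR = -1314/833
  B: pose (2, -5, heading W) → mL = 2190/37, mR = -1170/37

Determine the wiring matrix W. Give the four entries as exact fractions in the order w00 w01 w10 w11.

obs A: pose=(-4,1,W) → sL=60/49, sR=12/17, mL=78/833, mR=-1314/833
obs B: pose=(2,-5,W) → sL=60/37, sR=60, mL=2190/37, mR=-1170/37
sensor matrix S = [[60/49, 12/17], [60/37, 60]]; det S = 2229120/30821
solve [mL_A; mL_B] = S·[w00; w01] and [mR_A; mR_B] = S·[w10; w11]:
  w00 = -1/2, w01 = 1, w10 = -1, w11 = -1/2

-1/2 1 -1 -1/2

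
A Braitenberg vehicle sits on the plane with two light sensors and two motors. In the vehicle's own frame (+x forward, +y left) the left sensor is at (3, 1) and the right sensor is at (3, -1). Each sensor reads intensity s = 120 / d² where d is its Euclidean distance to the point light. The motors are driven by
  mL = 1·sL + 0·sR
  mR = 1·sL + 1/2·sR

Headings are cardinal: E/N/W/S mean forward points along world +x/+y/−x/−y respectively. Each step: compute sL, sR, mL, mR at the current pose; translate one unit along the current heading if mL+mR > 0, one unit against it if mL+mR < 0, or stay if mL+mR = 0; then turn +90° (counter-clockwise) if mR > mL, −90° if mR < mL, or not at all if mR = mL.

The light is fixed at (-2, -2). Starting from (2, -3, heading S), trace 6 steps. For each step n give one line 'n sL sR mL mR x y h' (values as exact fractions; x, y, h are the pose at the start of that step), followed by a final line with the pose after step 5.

n=0: pose=(2,-3,S); sL=120/41, sR=24/5; mL=120/41, mR=1092/205; mL+mR=1692/205 → advance +1; mR−mL=12/5 → turn +1·90°
n=1: pose=(2,-4,E); sL=12/5, sR=60/29; mL=12/5, mR=498/145; mL+mR=846/145 → advance +1; mR−mL=30/29 → turn +1·90°
n=2: pose=(3,-4,N); sL=120/17, sR=120/37; mL=120/17, mR=5460/629; mL+mR=9900/629 → advance +1; mR−mL=60/37 → turn +1·90°
n=3: pose=(3,-3,W); sL=15, sR=30; mL=15, mR=30; mL+mR=45 → advance +1; mR−mL=15 → turn +1·90°
n=4: pose=(2,-3,S); sL=120/41, sR=24/5; mL=120/41, mR=1092/205; mL+mR=1692/205 → advance +1; mR−mL=12/5 → turn +1·90°
n=5: pose=(2,-4,E); sL=12/5, sR=60/29; mL=12/5, mR=498/145; mL+mR=846/145 → advance +1; mR−mL=30/29 → turn +1·90°

0 120/41 24/5 120/41 1092/205 2 -3 S
1 12/5 60/29 12/5 498/145 2 -4 E
2 120/17 120/37 120/17 5460/629 3 -4 N
3 15 30 15 30 3 -3 W
4 120/41 24/5 120/41 1092/205 2 -3 S
5 12/5 60/29 12/5 498/145 2 -4 E
final 3 -4 N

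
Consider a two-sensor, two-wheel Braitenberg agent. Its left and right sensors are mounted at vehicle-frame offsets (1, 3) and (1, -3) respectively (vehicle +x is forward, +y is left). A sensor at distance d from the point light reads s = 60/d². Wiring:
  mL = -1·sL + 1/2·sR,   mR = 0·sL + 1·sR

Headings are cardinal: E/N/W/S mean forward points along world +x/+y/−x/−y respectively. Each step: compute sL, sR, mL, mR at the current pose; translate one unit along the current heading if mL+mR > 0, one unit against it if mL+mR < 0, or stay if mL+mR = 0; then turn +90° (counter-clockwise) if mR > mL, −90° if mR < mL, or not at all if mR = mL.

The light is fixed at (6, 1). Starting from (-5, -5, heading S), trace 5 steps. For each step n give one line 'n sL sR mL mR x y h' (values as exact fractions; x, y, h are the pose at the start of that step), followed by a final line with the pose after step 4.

0 60/113 12/49 -2262/5537 12/49 -5 -5 S
1 15/26 15/41 -210/533 15/41 -5 -4 E
2 60/241 60/97 1410/23377 60/97 -6 -4 N
3 30/109 6/17 -183/1853 6/17 -6 -3 W
4 12/25 60/281 -2622/7025 60/281 -7 -3 S
final -7 -2 E

n=0: pose=(-5,-5,S); sL=60/113, sR=12/49; mL=-2262/5537, mR=12/49; mL+mR=-906/5537 → advance -1; mR−mL=3618/5537 → turn +1·90°
n=1: pose=(-5,-4,E); sL=15/26, sR=15/41; mL=-210/533, mR=15/41; mL+mR=-15/533 → advance -1; mR−mL=405/533 → turn +1·90°
n=2: pose=(-6,-4,N); sL=60/241, sR=60/97; mL=1410/23377, mR=60/97; mL+mR=15870/23377 → advance +1; mR−mL=13050/23377 → turn +1·90°
n=3: pose=(-6,-3,W); sL=30/109, sR=6/17; mL=-183/1853, mR=6/17; mL+mR=471/1853 → advance +1; mR−mL=837/1853 → turn +1·90°
n=4: pose=(-7,-3,S); sL=12/25, sR=60/281; mL=-2622/7025, mR=60/281; mL+mR=-1122/7025 → advance -1; mR−mL=4122/7025 → turn +1·90°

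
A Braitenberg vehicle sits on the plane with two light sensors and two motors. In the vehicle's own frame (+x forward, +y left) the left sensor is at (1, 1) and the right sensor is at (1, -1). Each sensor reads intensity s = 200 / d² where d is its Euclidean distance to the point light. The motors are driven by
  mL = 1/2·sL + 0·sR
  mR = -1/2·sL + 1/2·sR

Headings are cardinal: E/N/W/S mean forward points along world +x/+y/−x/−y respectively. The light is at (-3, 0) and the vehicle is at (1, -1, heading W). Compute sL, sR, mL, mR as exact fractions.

200/13 200/9 100/13 400/117

left sensor world pos  = (0, -2); dL² = 13
right sensor world pos = (0, 0); dR² = 9
sL = 200/13 = 200/13
sR = 200/9 = 200/9
mL = 1/2·sL + 0·sR = 100/13
mR = -1/2·sL + 1/2·sR = 400/117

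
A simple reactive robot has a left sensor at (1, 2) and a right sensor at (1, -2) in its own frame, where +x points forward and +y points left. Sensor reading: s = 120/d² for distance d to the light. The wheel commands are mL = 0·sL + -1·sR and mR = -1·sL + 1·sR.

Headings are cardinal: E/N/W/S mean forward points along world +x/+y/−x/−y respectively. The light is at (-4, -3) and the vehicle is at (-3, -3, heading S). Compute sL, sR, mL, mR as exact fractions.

12 60 -60 48

left sensor world pos  = (-1, -4); dL² = 10
right sensor world pos = (-5, -4); dR² = 2
sL = 120/10 = 12
sR = 120/2 = 60
mL = 0·sL + -1·sR = -60
mR = -1·sL + 1·sR = 48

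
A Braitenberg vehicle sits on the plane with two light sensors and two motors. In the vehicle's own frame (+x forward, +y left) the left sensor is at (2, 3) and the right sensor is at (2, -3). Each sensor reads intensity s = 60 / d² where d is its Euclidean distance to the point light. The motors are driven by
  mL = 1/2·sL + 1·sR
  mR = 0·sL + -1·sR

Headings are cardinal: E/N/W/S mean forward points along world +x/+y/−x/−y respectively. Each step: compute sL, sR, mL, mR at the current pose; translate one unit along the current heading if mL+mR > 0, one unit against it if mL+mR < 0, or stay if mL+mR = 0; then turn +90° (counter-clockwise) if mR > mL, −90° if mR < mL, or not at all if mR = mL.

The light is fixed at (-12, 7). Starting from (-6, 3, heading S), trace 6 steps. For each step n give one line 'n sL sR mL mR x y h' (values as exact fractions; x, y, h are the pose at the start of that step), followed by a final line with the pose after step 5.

0 20/39 4/3 62/39 -4/3 -6 3 S
1 3/4 3 27/8 -3 -6 2 W
2 60/13 60/73 2970/949 -60/73 -7 2 N
3 6/5 30/49 297/245 -30/49 -7 3 E
4 20/39 4/3 62/39 -4/3 -6 3 S
5 3/4 3 27/8 -3 -6 2 W
final -7 2 N

n=0: pose=(-6,3,S); sL=20/39, sR=4/3; mL=62/39, mR=-4/3; mL+mR=10/39 → advance +1; mR−mL=-38/13 → turn -1·90°
n=1: pose=(-6,2,W); sL=3/4, sR=3; mL=27/8, mR=-3; mL+mR=3/8 → advance +1; mR−mL=-51/8 → turn -1·90°
n=2: pose=(-7,2,N); sL=60/13, sR=60/73; mL=2970/949, mR=-60/73; mL+mR=30/13 → advance +1; mR−mL=-3750/949 → turn -1·90°
n=3: pose=(-7,3,E); sL=6/5, sR=30/49; mL=297/245, mR=-30/49; mL+mR=3/5 → advance +1; mR−mL=-447/245 → turn -1·90°
n=4: pose=(-6,3,S); sL=20/39, sR=4/3; mL=62/39, mR=-4/3; mL+mR=10/39 → advance +1; mR−mL=-38/13 → turn -1·90°
n=5: pose=(-6,2,W); sL=3/4, sR=3; mL=27/8, mR=-3; mL+mR=3/8 → advance +1; mR−mL=-51/8 → turn -1·90°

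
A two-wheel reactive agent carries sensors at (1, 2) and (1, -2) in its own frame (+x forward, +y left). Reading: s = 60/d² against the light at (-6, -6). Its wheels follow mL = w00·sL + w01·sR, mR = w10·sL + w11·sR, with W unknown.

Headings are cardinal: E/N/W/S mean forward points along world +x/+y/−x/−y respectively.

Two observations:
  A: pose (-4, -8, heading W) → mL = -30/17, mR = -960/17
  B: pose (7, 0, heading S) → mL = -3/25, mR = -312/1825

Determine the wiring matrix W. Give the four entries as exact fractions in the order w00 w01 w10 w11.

-1/2 0 1 -1

obs A: pose=(-4,-8,W) → sL=60/17, sR=60, mL=-30/17, mR=-960/17
obs B: pose=(7,0,S) → sL=6/25, sR=30/73, mL=-3/25, mR=-312/1825
sensor matrix S = [[60/17, 60], [6/25, 30/73]]; det S = -80352/6205
solve [mL_A; mL_B] = S·[w00; w01] and [mR_A; mR_B] = S·[w10; w11]:
  w00 = -1/2, w01 = 0, w10 = 1, w11 = -1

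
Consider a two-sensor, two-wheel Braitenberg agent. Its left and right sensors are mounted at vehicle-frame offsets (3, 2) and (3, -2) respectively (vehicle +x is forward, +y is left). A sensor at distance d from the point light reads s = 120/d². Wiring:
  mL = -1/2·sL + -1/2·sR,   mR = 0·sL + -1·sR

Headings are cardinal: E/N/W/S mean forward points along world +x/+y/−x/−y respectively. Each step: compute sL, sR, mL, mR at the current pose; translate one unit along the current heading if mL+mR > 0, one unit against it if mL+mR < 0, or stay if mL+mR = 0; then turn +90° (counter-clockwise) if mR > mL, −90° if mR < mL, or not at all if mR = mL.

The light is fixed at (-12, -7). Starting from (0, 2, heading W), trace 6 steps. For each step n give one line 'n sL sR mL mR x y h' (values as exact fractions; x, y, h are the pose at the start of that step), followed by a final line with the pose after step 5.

0 12/13 60/101 -996/1313 -60/101 0 2 W
1 40/87 120/157 -8360/13659 -120/157 1 2 S
2 30/41 30/61 -1530/2501 -30/61 1 3 W
3 24/61 120/193 -5976/11773 -120/193 2 3 S
4 60/101 12/29 -1476/2929 -12/29 2 4 W
5 120/353 120/233 -35160/82249 -120/233 3 4 S
final 3 5 W

n=0: pose=(0,2,W); sL=12/13, sR=60/101; mL=-996/1313, mR=-60/101; mL+mR=-1776/1313 → advance -1; mR−mL=216/1313 → turn +1·90°
n=1: pose=(1,2,S); sL=40/87, sR=120/157; mL=-8360/13659, mR=-120/157; mL+mR=-18800/13659 → advance -1; mR−mL=-2080/13659 → turn -1·90°
n=2: pose=(1,3,W); sL=30/41, sR=30/61; mL=-1530/2501, mR=-30/61; mL+mR=-2760/2501 → advance -1; mR−mL=300/2501 → turn +1·90°
n=3: pose=(2,3,S); sL=24/61, sR=120/193; mL=-5976/11773, mR=-120/193; mL+mR=-13296/11773 → advance -1; mR−mL=-1344/11773 → turn -1·90°
n=4: pose=(2,4,W); sL=60/101, sR=12/29; mL=-1476/2929, mR=-12/29; mL+mR=-2688/2929 → advance -1; mR−mL=264/2929 → turn +1·90°
n=5: pose=(3,4,S); sL=120/353, sR=120/233; mL=-35160/82249, mR=-120/233; mL+mR=-77520/82249 → advance -1; mR−mL=-7200/82249 → turn -1·90°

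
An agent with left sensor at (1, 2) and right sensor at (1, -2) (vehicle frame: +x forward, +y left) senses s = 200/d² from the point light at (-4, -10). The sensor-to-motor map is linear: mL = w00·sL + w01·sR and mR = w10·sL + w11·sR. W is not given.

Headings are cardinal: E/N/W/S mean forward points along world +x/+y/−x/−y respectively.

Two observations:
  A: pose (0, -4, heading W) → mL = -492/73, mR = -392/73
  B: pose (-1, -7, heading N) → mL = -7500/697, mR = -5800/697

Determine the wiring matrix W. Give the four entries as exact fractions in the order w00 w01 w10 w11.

-1/2 -1 -1/2 -1/2

obs A: pose=(0,-4,W) → sL=8, sR=200/73, mL=-492/73, mR=-392/73
obs B: pose=(-1,-7,N) → sL=200/17, sR=200/41, mL=-7500/697, mR=-5800/697
sensor matrix S = [[8, 200/73], [200/17, 200/41]]; det S = 345600/50881
solve [mL_A; mL_B] = S·[w00; w01] and [mR_A; mR_B] = S·[w10; w11]:
  w00 = -1/2, w01 = -1, w10 = -1/2, w11 = -1/2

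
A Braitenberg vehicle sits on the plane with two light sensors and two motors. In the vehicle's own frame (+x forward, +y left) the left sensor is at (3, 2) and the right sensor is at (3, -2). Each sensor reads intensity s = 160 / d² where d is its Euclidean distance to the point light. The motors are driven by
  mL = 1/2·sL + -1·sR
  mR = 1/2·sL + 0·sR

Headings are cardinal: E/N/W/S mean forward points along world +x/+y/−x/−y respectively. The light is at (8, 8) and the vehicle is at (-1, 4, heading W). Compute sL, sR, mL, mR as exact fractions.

left sensor world pos  = (-4, 2); dL² = 180
right sensor world pos = (-4, 6); dR² = 148
sL = 160/180 = 8/9
sR = 160/148 = 40/37
mL = 1/2·sL + -1·sR = -212/333
mR = 1/2·sL + 0·sR = 4/9

8/9 40/37 -212/333 4/9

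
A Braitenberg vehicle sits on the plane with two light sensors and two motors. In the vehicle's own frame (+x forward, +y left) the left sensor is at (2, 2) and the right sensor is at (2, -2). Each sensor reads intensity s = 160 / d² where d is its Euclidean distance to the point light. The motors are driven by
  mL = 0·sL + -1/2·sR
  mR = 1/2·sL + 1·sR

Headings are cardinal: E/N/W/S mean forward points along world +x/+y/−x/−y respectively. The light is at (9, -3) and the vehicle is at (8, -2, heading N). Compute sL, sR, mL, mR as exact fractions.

left sensor world pos  = (6, 0); dL² = 18
right sensor world pos = (10, 0); dR² = 10
sL = 160/18 = 80/9
sR = 160/10 = 16
mL = 0·sL + -1/2·sR = -8
mR = 1/2·sL + 1·sR = 184/9

80/9 16 -8 184/9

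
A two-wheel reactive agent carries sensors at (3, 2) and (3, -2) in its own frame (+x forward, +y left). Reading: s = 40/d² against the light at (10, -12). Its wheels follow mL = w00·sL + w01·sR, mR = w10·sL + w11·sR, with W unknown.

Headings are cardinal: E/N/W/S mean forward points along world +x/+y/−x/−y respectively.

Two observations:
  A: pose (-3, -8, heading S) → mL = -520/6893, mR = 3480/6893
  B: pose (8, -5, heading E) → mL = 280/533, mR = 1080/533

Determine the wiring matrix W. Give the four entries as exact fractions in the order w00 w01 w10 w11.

obs A: pose=(-3,-8,S) → sL=20/61, sR=20/113, mL=-520/6893, mR=3480/6893
obs B: pose=(8,-5,E) → sL=20/41, sR=20/13, mL=280/533, mR=1080/533
sensor matrix S = [[20/61, 20/113], [20/41, 20/13]]; det S = 1536000/3673969
solve [mL_A; mL_B] = S·[w00; w01] and [mR_A; mR_B] = S·[w10; w11]:
  w00 = -1/2, w01 = 1/2, w10 = 1, w11 = 1

-1/2 1/2 1 1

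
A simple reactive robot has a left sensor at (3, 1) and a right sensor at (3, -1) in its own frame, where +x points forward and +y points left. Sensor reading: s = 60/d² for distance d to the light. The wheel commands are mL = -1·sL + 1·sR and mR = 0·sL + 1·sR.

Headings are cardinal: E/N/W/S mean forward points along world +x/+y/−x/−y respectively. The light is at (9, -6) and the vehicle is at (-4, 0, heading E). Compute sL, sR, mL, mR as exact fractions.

left sensor world pos  = (-1, 1); dL² = 149
right sensor world pos = (-1, -1); dR² = 125
sL = 60/149 = 60/149
sR = 60/125 = 12/25
mL = -1·sL + 1·sR = 288/3725
mR = 0·sL + 1·sR = 12/25

60/149 12/25 288/3725 12/25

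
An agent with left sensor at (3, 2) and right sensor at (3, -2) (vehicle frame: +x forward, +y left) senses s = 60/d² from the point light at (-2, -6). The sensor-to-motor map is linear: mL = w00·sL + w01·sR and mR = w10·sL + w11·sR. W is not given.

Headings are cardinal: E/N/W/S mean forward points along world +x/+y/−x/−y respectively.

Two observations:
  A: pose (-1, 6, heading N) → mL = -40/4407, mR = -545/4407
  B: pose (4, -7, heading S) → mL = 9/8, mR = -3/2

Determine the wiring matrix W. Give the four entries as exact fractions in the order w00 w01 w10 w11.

obs A: pose=(-1,6,N) → sL=30/113, sR=10/39, mL=-40/4407, mR=-545/4407
obs B: pose=(4,-7,S) → sL=3/4, sR=15/8, mL=9/8, mR=-3/2
sensor matrix S = [[30/113, 10/39], [3/4, 15/8]]; det S = 1795/5876
solve [mL_A; mL_B] = S·[w00; w01] and [mR_A; mR_B] = S·[w10; w11]:
  w00 = -1, w01 = 1, w10 = 1/2, w11 = -1

-1 1 1/2 -1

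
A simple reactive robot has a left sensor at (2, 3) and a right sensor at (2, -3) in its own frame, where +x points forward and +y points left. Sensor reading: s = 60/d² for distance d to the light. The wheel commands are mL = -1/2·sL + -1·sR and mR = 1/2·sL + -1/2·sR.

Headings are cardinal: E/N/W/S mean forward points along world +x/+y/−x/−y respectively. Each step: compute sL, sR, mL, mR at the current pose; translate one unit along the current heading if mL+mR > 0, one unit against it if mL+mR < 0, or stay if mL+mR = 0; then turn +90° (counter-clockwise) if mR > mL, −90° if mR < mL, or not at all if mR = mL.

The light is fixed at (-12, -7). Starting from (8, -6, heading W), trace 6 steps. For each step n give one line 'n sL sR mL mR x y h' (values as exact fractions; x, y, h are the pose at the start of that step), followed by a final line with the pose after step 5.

n=0: pose=(8,-6,W); sL=15/82, sR=3/17; mL=-747/2788, mR=9/2788; mL+mR=-9/34 → advance -1; mR−mL=189/697 → turn +1·90°
n=1: pose=(9,-6,S); sL=60/577, sR=12/65; mL=-8874/37505, mR=-1512/37505; mL+mR=-18/65 → advance -1; mR−mL=7362/37505 → turn +1·90°
n=2: pose=(9,-5,E); sL=30/277, sR=6/53; mL=-2457/14681, mR=-36/14681; mL+mR=-9/53 → advance -1; mR−mL=2421/14681 → turn +1·90°
n=3: pose=(8,-5,N); sL=12/61, sR=12/109; mL=-1386/6649, mR=288/6649; mL+mR=-18/109 → advance -1; mR−mL=1674/6649 → turn +1·90°
n=4: pose=(8,-6,W); sL=15/82, sR=3/17; mL=-747/2788, mR=9/2788; mL+mR=-9/34 → advance -1; mR−mL=189/697 → turn +1·90°
n=5: pose=(9,-6,S); sL=60/577, sR=12/65; mL=-8874/37505, mR=-1512/37505; mL+mR=-18/65 → advance -1; mR−mL=7362/37505 → turn +1·90°

0 15/82 3/17 -747/2788 9/2788 8 -6 W
1 60/577 12/65 -8874/37505 -1512/37505 9 -6 S
2 30/277 6/53 -2457/14681 -36/14681 9 -5 E
3 12/61 12/109 -1386/6649 288/6649 8 -5 N
4 15/82 3/17 -747/2788 9/2788 8 -6 W
5 60/577 12/65 -8874/37505 -1512/37505 9 -6 S
final 9 -5 E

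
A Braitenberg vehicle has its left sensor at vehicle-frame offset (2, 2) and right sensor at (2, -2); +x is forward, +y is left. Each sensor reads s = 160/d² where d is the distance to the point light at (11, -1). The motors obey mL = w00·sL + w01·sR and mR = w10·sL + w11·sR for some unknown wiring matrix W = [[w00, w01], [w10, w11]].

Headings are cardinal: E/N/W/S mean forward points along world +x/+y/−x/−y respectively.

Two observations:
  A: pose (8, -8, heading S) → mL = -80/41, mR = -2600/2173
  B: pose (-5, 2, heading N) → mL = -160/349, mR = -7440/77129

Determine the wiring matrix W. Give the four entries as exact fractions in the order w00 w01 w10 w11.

obs A: pose=(8,-8,S) → sL=80/41, sR=80/53, mL=-80/41, mR=-2600/2173
obs B: pose=(-5,2,N) → sL=160/349, sR=160/221, mL=-160/349, mR=-7440/77129
sensor matrix S = [[80/41, 80/53], [160/349, 160/221]]; det S = 120780800/167601317
solve [mL_A; mL_B] = S·[w00; w01] and [mR_A; mR_B] = S·[w10; w11]:
  w00 = -1, w01 = 0, w10 = -1, w11 = 1/2

-1 0 -1 1/2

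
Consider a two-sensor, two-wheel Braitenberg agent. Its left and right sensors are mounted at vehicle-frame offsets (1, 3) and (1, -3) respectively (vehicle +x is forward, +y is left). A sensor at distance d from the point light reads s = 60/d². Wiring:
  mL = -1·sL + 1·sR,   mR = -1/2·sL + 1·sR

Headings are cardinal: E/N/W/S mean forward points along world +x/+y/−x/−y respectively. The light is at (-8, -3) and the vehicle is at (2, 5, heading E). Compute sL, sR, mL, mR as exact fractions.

left sensor world pos  = (3, 8); dL² = 242
right sensor world pos = (3, 2); dR² = 146
sL = 60/242 = 30/121
sR = 60/146 = 30/73
mL = -1·sL + 1·sR = 1440/8833
mR = -1/2·sL + 1·sR = 2535/8833

30/121 30/73 1440/8833 2535/8833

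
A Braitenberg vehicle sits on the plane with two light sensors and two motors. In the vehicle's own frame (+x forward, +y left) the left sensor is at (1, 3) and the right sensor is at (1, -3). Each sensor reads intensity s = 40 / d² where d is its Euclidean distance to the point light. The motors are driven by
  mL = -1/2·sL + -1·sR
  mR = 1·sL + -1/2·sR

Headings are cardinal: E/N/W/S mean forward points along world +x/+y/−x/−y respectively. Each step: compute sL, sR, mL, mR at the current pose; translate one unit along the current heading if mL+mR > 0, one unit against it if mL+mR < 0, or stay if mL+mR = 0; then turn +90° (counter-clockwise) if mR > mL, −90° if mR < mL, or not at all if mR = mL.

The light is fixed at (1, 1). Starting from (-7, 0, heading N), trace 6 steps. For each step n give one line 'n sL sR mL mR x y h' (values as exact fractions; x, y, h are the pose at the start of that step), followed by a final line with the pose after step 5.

0 40/121 8/5 -1068/605 -284/605 -7 0 N
1 20/53 20/41 -1470/2173 290/2173 -7 -1 W
2 8/5 40/109 -636/545 772/545 -6 -1 S
3 10/9 5/9 -10/9 5/6 -6 -2 E
4 8/25 40/29 -1116/725 -268/725 -7 -2 N
5 4/13 20/41 -342/533 34/533 -7 -3 W
final -6 -3 S

n=0: pose=(-7,0,N); sL=40/121, sR=8/5; mL=-1068/605, mR=-284/605; mL+mR=-1352/605 → advance -1; mR−mL=784/605 → turn +1·90°
n=1: pose=(-7,-1,W); sL=20/53, sR=20/41; mL=-1470/2173, mR=290/2173; mL+mR=-1180/2173 → advance -1; mR−mL=1760/2173 → turn +1·90°
n=2: pose=(-6,-1,S); sL=8/5, sR=40/109; mL=-636/545, mR=772/545; mL+mR=136/545 → advance +1; mR−mL=1408/545 → turn +1·90°
n=3: pose=(-6,-2,E); sL=10/9, sR=5/9; mL=-10/9, mR=5/6; mL+mR=-5/18 → advance -1; mR−mL=35/18 → turn +1·90°
n=4: pose=(-7,-2,N); sL=8/25, sR=40/29; mL=-1116/725, mR=-268/725; mL+mR=-1384/725 → advance -1; mR−mL=848/725 → turn +1·90°
n=5: pose=(-7,-3,W); sL=4/13, sR=20/41; mL=-342/533, mR=34/533; mL+mR=-308/533 → advance -1; mR−mL=376/533 → turn +1·90°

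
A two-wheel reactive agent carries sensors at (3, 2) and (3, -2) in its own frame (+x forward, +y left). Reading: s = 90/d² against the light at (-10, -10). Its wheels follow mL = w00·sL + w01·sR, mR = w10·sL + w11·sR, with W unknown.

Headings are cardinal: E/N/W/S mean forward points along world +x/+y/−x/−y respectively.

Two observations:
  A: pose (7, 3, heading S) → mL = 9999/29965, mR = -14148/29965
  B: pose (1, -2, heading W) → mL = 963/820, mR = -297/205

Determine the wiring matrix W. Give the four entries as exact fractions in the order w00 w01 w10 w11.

1 1/2 -1 -1

obs A: pose=(7,3,S) → sL=90/461, sR=18/65, mL=9999/29965, mR=-14148/29965
obs B: pose=(1,-2,W) → sL=9/10, sR=45/82, mL=963/820, mR=-297/205
sensor matrix S = [[90/461, 18/65], [9/10, 45/82]]; det S = -872856/6142825
solve [mL_A; mL_B] = S·[w00; w01] and [mR_A; mR_B] = S·[w10; w11]:
  w00 = 1, w01 = 1/2, w10 = -1, w11 = -1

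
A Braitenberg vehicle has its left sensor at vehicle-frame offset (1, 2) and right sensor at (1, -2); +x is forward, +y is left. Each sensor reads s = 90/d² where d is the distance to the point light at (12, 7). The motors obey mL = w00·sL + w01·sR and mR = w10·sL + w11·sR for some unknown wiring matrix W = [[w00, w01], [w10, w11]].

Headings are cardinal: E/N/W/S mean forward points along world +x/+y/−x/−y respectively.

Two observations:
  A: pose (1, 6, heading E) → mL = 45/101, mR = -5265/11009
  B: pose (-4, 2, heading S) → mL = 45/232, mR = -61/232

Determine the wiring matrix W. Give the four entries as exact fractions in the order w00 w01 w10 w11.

obs A: pose=(1,6,E) → sL=90/101, sR=90/109, mL=45/101, mR=-5265/11009
obs B: pose=(-4,2,S) → sL=45/116, sR=1/4, mL=45/232, mR=-61/232
sensor matrix S = [[90/101, 90/109], [45/116, 1/4]]; det S = -31140/319261
solve [mL_A; mL_B] = S·[w00; w01] and [mR_A; mR_B] = S·[w10; w11]:
  w00 = 1/2, w01 = 0, w10 = -1, w11 = 1/2

1/2 0 -1 1/2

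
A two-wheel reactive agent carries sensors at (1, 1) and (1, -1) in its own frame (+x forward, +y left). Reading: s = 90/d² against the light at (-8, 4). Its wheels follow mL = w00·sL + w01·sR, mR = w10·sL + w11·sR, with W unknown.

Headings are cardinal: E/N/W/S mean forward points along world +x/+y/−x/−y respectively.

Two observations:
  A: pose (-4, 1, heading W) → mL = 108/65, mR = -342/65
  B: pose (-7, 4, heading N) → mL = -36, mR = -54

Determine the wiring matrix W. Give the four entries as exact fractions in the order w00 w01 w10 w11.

-1/2 1/2 -1/2 -1/2

obs A: pose=(-4,1,W) → sL=18/5, sR=90/13, mL=108/65, mR=-342/65
obs B: pose=(-7,4,N) → sL=90, sR=18, mL=-36, mR=-54
sensor matrix S = [[18/5, 90/13], [90, 18]]; det S = -36288/65
solve [mL_A; mL_B] = S·[w00; w01] and [mR_A; mR_B] = S·[w10; w11]:
  w00 = -1/2, w01 = 1/2, w10 = -1/2, w11 = -1/2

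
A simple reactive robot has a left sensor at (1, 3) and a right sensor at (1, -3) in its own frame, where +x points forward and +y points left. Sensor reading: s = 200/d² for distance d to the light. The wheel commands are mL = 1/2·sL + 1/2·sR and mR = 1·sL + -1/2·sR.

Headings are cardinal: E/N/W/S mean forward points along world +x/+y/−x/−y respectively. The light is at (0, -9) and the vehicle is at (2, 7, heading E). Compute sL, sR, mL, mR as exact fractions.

20/37 100/89 2740/3293 -70/3293

left sensor world pos  = (3, 10); dL² = 370
right sensor world pos = (3, 4); dR² = 178
sL = 200/370 = 20/37
sR = 200/178 = 100/89
mL = 1/2·sL + 1/2·sR = 2740/3293
mR = 1·sL + -1/2·sR = -70/3293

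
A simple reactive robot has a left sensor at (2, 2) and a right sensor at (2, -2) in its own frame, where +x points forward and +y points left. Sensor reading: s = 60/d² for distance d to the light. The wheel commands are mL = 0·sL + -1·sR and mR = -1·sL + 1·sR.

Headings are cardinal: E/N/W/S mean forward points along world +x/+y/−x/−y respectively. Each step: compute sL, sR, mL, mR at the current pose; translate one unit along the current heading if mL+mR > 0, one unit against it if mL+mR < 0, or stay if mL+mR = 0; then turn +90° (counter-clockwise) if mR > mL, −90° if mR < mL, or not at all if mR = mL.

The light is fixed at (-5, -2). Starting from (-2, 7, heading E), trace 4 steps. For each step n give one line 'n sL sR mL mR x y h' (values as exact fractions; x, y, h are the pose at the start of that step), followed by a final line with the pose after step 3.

0 30/73 30/37 -30/37 1080/2701 -2 7 E
1 60/121 60/137 -60/137 -960/16577 -3 7 N
2 5/3 3/5 -3/5 -16/15 -3 6 W
3 60/101 12/25 -12/25 -288/2525 -2 6 N
final -2 5 W

n=0: pose=(-2,7,E); sL=30/73, sR=30/37; mL=-30/37, mR=1080/2701; mL+mR=-30/73 → advance -1; mR−mL=3270/2701 → turn +1·90°
n=1: pose=(-3,7,N); sL=60/121, sR=60/137; mL=-60/137, mR=-960/16577; mL+mR=-60/121 → advance -1; mR−mL=6300/16577 → turn +1·90°
n=2: pose=(-3,6,W); sL=5/3, sR=3/5; mL=-3/5, mR=-16/15; mL+mR=-5/3 → advance -1; mR−mL=-7/15 → turn -1·90°
n=3: pose=(-2,6,N); sL=60/101, sR=12/25; mL=-12/25, mR=-288/2525; mL+mR=-60/101 → advance -1; mR−mL=924/2525 → turn +1·90°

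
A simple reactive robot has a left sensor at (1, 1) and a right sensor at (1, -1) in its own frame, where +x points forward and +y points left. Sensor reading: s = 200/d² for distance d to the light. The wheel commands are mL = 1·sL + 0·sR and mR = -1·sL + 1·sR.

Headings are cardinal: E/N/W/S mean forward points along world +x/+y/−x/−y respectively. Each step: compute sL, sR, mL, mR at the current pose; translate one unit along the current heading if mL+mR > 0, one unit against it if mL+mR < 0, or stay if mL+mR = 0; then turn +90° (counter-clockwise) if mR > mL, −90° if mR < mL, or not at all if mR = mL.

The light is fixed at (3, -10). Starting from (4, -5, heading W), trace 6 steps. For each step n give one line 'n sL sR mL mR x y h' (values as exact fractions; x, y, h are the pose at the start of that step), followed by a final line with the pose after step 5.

n=0: pose=(4,-5,W); sL=25/2, sR=50/9; mL=25/2, mR=-125/18; mL+mR=50/9 → advance +1; mR−mL=-175/9 → turn -1·90°
n=1: pose=(3,-5,N); sL=200/37, sR=200/37; mL=200/37, mR=0; mL+mR=200/37 → advance +1; mR−mL=-200/37 → turn -1·90°
n=2: pose=(3,-4,E); sL=4, sR=100/13; mL=4, mR=48/13; mL+mR=100/13 → advance +1; mR−mL=-4/13 → turn -1·90°
n=3: pose=(4,-4,S); sL=200/29, sR=8; mL=200/29, mR=32/29; mL+mR=8 → advance +1; mR−mL=-168/29 → turn -1·90°
n=4: pose=(4,-5,W); sL=25/2, sR=50/9; mL=25/2, mR=-125/18; mL+mR=50/9 → advance +1; mR−mL=-175/9 → turn -1·90°
n=5: pose=(3,-5,N); sL=200/37, sR=200/37; mL=200/37, mR=0; mL+mR=200/37 → advance +1; mR−mL=-200/37 → turn -1·90°

0 25/2 50/9 25/2 -125/18 4 -5 W
1 200/37 200/37 200/37 0 3 -5 N
2 4 100/13 4 48/13 3 -4 E
3 200/29 8 200/29 32/29 4 -4 S
4 25/2 50/9 25/2 -125/18 4 -5 W
5 200/37 200/37 200/37 0 3 -5 N
final 3 -4 E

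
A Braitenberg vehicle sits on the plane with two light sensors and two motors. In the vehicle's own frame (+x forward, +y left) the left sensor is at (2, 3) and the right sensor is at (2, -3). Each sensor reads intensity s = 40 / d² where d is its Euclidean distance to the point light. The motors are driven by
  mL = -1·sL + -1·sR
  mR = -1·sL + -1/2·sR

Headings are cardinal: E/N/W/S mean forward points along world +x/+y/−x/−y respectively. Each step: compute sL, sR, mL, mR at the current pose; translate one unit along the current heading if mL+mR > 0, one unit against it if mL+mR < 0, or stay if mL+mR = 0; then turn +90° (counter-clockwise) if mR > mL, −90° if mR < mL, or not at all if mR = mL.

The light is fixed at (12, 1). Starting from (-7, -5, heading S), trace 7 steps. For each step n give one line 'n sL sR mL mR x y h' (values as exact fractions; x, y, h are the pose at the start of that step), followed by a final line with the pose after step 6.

0 1/8 10/137 -217/1096 -177/1096 -7 -5 S
1 40/293 40/353 -25840/103429 -19980/103429 -7 -4 E
2 20/269 20/149 -8360/40081 -5670/40081 -8 -4 N
3 8/113 40/493 -8464/55709 -6204/55709 -8 -5 W
4 1/8 10/137 -217/1096 -177/1096 -7 -5 S
5 40/293 40/353 -25840/103429 -19980/103429 -7 -4 E
6 20/269 20/149 -8360/40081 -5670/40081 -8 -4 N
final -8 -5 W

n=0: pose=(-7,-5,S); sL=1/8, sR=10/137; mL=-217/1096, mR=-177/1096; mL+mR=-197/548 → advance -1; mR−mL=5/137 → turn +1·90°
n=1: pose=(-7,-4,E); sL=40/293, sR=40/353; mL=-25840/103429, mR=-19980/103429; mL+mR=-45820/103429 → advance -1; mR−mL=20/353 → turn +1·90°
n=2: pose=(-8,-4,N); sL=20/269, sR=20/149; mL=-8360/40081, mR=-5670/40081; mL+mR=-14030/40081 → advance -1; mR−mL=10/149 → turn +1·90°
n=3: pose=(-8,-5,W); sL=8/113, sR=40/493; mL=-8464/55709, mR=-6204/55709; mL+mR=-14668/55709 → advance -1; mR−mL=20/493 → turn +1·90°
n=4: pose=(-7,-5,S); sL=1/8, sR=10/137; mL=-217/1096, mR=-177/1096; mL+mR=-197/548 → advance -1; mR−mL=5/137 → turn +1·90°
n=5: pose=(-7,-4,E); sL=40/293, sR=40/353; mL=-25840/103429, mR=-19980/103429; mL+mR=-45820/103429 → advance -1; mR−mL=20/353 → turn +1·90°
n=6: pose=(-8,-4,N); sL=20/269, sR=20/149; mL=-8360/40081, mR=-5670/40081; mL+mR=-14030/40081 → advance -1; mR−mL=10/149 → turn +1·90°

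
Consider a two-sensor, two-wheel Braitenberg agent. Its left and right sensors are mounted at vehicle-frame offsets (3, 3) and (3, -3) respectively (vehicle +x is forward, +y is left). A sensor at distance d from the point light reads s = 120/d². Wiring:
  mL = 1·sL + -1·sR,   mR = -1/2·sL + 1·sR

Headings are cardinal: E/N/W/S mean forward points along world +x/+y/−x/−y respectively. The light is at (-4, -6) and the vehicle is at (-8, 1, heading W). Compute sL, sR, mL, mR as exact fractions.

24/13 120/149 2016/1937 -228/1937

left sensor world pos  = (-11, -2); dL² = 65
right sensor world pos = (-11, 4); dR² = 149
sL = 120/65 = 24/13
sR = 120/149 = 120/149
mL = 1·sL + -1·sR = 2016/1937
mR = -1/2·sL + 1·sR = -228/1937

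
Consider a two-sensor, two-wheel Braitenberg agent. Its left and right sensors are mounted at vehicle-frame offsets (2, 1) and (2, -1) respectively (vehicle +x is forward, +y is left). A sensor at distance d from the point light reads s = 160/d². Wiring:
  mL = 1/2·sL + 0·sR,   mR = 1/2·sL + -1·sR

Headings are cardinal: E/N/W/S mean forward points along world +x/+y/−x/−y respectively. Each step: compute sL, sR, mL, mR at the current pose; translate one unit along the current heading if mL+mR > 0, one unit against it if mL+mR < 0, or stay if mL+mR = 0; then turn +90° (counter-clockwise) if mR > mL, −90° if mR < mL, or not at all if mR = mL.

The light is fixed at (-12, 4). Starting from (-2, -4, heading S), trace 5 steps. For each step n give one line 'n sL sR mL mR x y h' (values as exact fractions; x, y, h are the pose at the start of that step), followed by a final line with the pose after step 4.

0 160/221 160/181 80/221 -20880/40001 -2 -4 S
1 5/4 8/5 5/8 -39/40 -2 -3 W
2 32/25 160/169 16/25 -1296/4225 -1 -3 N
3 80/97 80/109 40/97 -3400/10573 -1 -2 E
4 160/233 32/37 80/233 -4496/8621 0 -2 S
final 0 -1 W

n=0: pose=(-2,-4,S); sL=160/221, sR=160/181; mL=80/221, mR=-20880/40001; mL+mR=-6400/40001 → advance -1; mR−mL=-160/181 → turn -1·90°
n=1: pose=(-2,-3,W); sL=5/4, sR=8/5; mL=5/8, mR=-39/40; mL+mR=-7/20 → advance -1; mR−mL=-8/5 → turn -1·90°
n=2: pose=(-1,-3,N); sL=32/25, sR=160/169; mL=16/25, mR=-1296/4225; mL+mR=1408/4225 → advance +1; mR−mL=-160/169 → turn -1·90°
n=3: pose=(-1,-2,E); sL=80/97, sR=80/109; mL=40/97, mR=-3400/10573; mL+mR=960/10573 → advance +1; mR−mL=-80/109 → turn -1·90°
n=4: pose=(0,-2,S); sL=160/233, sR=32/37; mL=80/233, mR=-4496/8621; mL+mR=-1536/8621 → advance -1; mR−mL=-32/37 → turn -1·90°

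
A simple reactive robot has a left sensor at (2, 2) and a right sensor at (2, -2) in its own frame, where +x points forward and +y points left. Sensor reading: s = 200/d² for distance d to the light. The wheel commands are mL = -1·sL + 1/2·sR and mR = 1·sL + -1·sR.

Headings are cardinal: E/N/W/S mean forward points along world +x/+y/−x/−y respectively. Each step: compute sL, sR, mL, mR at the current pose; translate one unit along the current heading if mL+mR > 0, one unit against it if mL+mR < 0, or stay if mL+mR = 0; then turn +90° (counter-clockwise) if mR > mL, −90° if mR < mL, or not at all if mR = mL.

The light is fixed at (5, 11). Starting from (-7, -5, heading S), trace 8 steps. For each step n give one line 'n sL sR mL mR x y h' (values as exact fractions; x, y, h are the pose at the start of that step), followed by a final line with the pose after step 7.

0 25/53 5/13 -385/1378 60/689 -7 -5 S
1 200/269 200/389 -50900/104641 24000/104641 -7 -4 E
2 100/197 20/29 -930/5713 -1040/5713 -8 -4 N
3 200/317 40/89 -11460/28213 5120/28213 -8 -5 E
4 50/113 10/17 -285/1921 -280/1921 -9 -5 N
5 200/617 200/481 -34500/296777 -27200/296777 -9 -6 W
6 100/241 100/293 -17250/70613 5200/70613 -8 -6 S
7 200/317 40/89 -11460/28213 5120/28213 -8 -5 E
final -9 -5 N

n=0: pose=(-7,-5,S); sL=25/53, sR=5/13; mL=-385/1378, mR=60/689; mL+mR=-5/26 → advance -1; mR−mL=505/1378 → turn +1·90°
n=1: pose=(-7,-4,E); sL=200/269, sR=200/389; mL=-50900/104641, mR=24000/104641; mL+mR=-100/389 → advance -1; mR−mL=74900/104641 → turn +1·90°
n=2: pose=(-8,-4,N); sL=100/197, sR=20/29; mL=-930/5713, mR=-1040/5713; mL+mR=-10/29 → advance -1; mR−mL=-110/5713 → turn -1·90°
n=3: pose=(-8,-5,E); sL=200/317, sR=40/89; mL=-11460/28213, mR=5120/28213; mL+mR=-20/89 → advance -1; mR−mL=16580/28213 → turn +1·90°
n=4: pose=(-9,-5,N); sL=50/113, sR=10/17; mL=-285/1921, mR=-280/1921; mL+mR=-5/17 → advance -1; mR−mL=5/1921 → turn +1·90°
n=5: pose=(-9,-6,W); sL=200/617, sR=200/481; mL=-34500/296777, mR=-27200/296777; mL+mR=-100/481 → advance -1; mR−mL=7300/296777 → turn +1·90°
n=6: pose=(-8,-6,S); sL=100/241, sR=100/293; mL=-17250/70613, mR=5200/70613; mL+mR=-50/293 → advance -1; mR−mL=22450/70613 → turn +1·90°
n=7: pose=(-8,-5,E); sL=200/317, sR=40/89; mL=-11460/28213, mR=5120/28213; mL+mR=-20/89 → advance -1; mR−mL=16580/28213 → turn +1·90°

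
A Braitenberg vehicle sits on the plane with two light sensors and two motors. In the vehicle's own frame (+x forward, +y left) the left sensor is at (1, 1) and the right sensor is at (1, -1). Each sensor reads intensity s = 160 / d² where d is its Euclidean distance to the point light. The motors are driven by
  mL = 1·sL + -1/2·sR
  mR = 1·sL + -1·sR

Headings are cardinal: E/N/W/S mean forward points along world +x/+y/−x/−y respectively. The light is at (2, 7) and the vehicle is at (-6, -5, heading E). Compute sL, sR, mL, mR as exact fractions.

left sensor world pos  = (-5, -4); dL² = 170
right sensor world pos = (-5, -6); dR² = 218
sL = 160/170 = 16/17
sR = 160/218 = 80/109
mL = 1·sL + -1/2·sR = 1064/1853
mR = 1·sL + -1·sR = 384/1853

16/17 80/109 1064/1853 384/1853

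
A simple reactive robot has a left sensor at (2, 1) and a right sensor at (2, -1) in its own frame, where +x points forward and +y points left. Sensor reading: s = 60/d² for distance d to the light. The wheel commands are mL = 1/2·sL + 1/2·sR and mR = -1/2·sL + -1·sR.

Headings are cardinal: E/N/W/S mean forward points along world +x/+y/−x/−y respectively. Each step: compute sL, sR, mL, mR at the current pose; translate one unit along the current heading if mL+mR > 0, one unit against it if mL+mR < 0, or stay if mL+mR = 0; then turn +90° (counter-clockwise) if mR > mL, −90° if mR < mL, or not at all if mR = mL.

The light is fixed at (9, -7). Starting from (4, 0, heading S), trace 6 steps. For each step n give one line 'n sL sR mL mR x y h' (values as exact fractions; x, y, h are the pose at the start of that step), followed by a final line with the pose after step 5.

0 60/41 60/61 3060/2501 -4290/2501 4 0 S
1 30/49 6/13 342/637 -489/637 4 1 W
2 12/25 60/109 1404/2725 -2154/2725 5 1 N
3 15/17 3/2 81/68 -33/17 5 0 E
4 60/41 60/61 3060/2501 -4290/2501 4 0 S
5 30/49 6/13 342/637 -489/637 4 1 W
final 5 1 N

n=0: pose=(4,0,S); sL=60/41, sR=60/61; mL=3060/2501, mR=-4290/2501; mL+mR=-30/61 → advance -1; mR−mL=-7350/2501 → turn -1·90°
n=1: pose=(4,1,W); sL=30/49, sR=6/13; mL=342/637, mR=-489/637; mL+mR=-3/13 → advance -1; mR−mL=-831/637 → turn -1·90°
n=2: pose=(5,1,N); sL=12/25, sR=60/109; mL=1404/2725, mR=-2154/2725; mL+mR=-30/109 → advance -1; mR−mL=-3558/2725 → turn -1·90°
n=3: pose=(5,0,E); sL=15/17, sR=3/2; mL=81/68, mR=-33/17; mL+mR=-3/4 → advance -1; mR−mL=-213/68 → turn -1·90°
n=4: pose=(4,0,S); sL=60/41, sR=60/61; mL=3060/2501, mR=-4290/2501; mL+mR=-30/61 → advance -1; mR−mL=-7350/2501 → turn -1·90°
n=5: pose=(4,1,W); sL=30/49, sR=6/13; mL=342/637, mR=-489/637; mL+mR=-3/13 → advance -1; mR−mL=-831/637 → turn -1·90°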